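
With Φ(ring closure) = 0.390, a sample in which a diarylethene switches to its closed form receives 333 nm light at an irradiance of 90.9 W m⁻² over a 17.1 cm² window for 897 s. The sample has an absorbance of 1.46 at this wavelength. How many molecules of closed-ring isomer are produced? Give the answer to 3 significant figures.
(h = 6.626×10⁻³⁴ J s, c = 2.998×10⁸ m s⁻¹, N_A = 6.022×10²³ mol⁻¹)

8.80×10¹⁹ molecules

Photon energy at 333 nm: hc/λ = (6.626×10⁻³⁴)(2.998×10⁸)/(333×10⁻⁹) = 5.965×10⁻¹⁹ J.
Energy delivered: (90.9 W m⁻²)(17.1×10⁻⁴ m²)(897 s) = 139.4 J.
Photons incident: 139.4 / 5.965×10⁻¹⁹ = 2.337×10²⁰, i.e. 2.337×10²⁰/6.022×10²³ = 3.881×10⁻⁴ mol.
Fraction absorbed: 1 − 10^(−1.46) = 0.9653.
Photons absorbed: 0.9653 × 3.881×10⁻⁴ = 3.746×10⁻⁴ mol.
Product: Φ × n_abs = 0.390 × 3.746×10⁻⁴ = 1.461×10⁻⁴ mol.
As a count: 1.461×10⁻⁴ × 6.022×10²³ = 8.80×10¹⁹.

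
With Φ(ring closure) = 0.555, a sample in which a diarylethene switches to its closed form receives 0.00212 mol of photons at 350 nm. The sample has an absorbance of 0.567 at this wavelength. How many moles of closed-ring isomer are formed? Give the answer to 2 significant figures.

8.6e-4 mol

Fraction absorbed: 1 − 10^(−0.567) = 0.7290.
Photons absorbed: 0.7290 × 0.00212 = 0.001545 mol.
Product: Φ × n_abs = 0.555 × 0.001545 = 8.575e-4 mol.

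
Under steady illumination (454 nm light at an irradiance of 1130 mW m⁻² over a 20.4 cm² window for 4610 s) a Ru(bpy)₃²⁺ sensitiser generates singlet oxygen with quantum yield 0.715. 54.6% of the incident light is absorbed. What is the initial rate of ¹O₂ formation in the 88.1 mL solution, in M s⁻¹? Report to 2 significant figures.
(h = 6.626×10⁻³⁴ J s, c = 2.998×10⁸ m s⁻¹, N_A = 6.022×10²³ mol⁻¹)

3.9×10⁻⁸ M s⁻¹

Photon energy at 454 nm: hc/λ = (6.626×10⁻³⁴)(2.998×10⁸)/(454×10⁻⁹) = 4.375×10⁻¹⁹ J.
Energy delivered: (1130 mW m⁻²)(20.4×10⁻⁴ m²)(4610 s) = 10.63 J.
Photons incident: 10.63 / 4.375×10⁻¹⁹ = 2.430×10¹⁹, i.e. 2.430×10¹⁹/6.022×10²³ = 4.035×10⁻⁵ mol.
Photons absorbed: 0.546 × 4.035×10⁻⁵ = 2.203×10⁻⁵ mol.
Product formed: 0.715 × 2.203×10⁻⁵ = 1.575×10⁻⁵ mol.
Rate: 1.575×10⁻⁵ mol / (4610 s × 0.0881 L) = 3.9×10⁻⁸ M s⁻¹.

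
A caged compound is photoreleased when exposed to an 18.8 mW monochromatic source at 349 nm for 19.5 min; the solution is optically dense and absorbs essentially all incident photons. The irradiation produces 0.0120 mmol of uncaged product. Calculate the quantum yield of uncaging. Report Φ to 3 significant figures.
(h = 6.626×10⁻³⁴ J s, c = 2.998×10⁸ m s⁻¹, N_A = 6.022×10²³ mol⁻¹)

Product: 0.0120 mmol = 1.20×10⁻⁵ mol.
Photon energy at 349 nm: hc/λ = (6.626×10⁻³⁴)(2.998×10⁸)/(349×10⁻⁹) = 5.692×10⁻¹⁹ J.
Energy delivered: (18.8 mW)(1170 s) = 22.00 J.
Photons incident: 22.00 / 5.692×10⁻¹⁹ = 3.865×10¹⁹, i.e. 3.865×10¹⁹/6.022×10²³ = 6.418×10⁻⁵ mol.
Φ = 1.20×10⁻⁵ mol / 6.418×10⁻⁵ mol photons = 0.187.

Φ = 0.187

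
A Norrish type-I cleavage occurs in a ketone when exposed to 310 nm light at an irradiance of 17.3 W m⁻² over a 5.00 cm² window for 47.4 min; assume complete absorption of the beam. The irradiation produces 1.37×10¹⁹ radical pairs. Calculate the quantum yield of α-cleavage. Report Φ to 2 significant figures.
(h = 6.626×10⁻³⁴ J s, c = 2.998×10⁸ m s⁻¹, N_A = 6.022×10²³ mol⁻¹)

Product: 1.37×10¹⁹ / 6.022×10²³ = 2.275×10⁻⁵ mol.
Photon energy at 310 nm: hc/λ = (6.626×10⁻³⁴)(2.998×10⁸)/(310×10⁻⁹) = 6.408×10⁻¹⁹ J.
Energy delivered: (17.3 W m⁻²)(5.00×10⁻⁴ m²)(2844 s) = 24.60 J.
Photons incident: 24.60 / 6.408×10⁻¹⁹ = 3.839×10¹⁹, i.e. 3.839×10¹⁹/6.022×10²³ = 6.375×10⁻⁵ mol.
Φ = 2.275×10⁻⁵ mol / 6.375×10⁻⁵ mol photons = 0.36.

Φ = 0.36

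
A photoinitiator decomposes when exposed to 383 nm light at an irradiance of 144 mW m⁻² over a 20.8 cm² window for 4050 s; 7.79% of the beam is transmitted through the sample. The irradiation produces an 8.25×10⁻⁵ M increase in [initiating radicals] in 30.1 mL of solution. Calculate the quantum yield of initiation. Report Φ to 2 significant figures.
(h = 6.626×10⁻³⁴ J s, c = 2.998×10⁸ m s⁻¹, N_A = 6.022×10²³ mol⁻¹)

Φ = 0.69

Product: (8.25×10⁻⁵ M)(0.0301 L) = 2.483×10⁻⁶ mol.
Photon energy at 383 nm: hc/λ = (6.626×10⁻³⁴)(2.998×10⁸)/(383×10⁻⁹) = 5.187×10⁻¹⁹ J.
Energy delivered: (144 mW m⁻²)(20.8×10⁻⁴ m²)(4050 s) = 1.213 J.
Photons incident: 1.213 / 5.187×10⁻¹⁹ = 2.339×10¹⁸, i.e. 2.339×10¹⁸/6.022×10²³ = 3.884×10⁻⁶ mol.
Fraction absorbed: 1 − 7.79/100 = 0.9221.
Photons absorbed: 0.9221 × 3.884×10⁻⁶ = 3.581×10⁻⁶ mol.
Φ = 2.483×10⁻⁶ mol / 3.581×10⁻⁶ mol photons = 0.69.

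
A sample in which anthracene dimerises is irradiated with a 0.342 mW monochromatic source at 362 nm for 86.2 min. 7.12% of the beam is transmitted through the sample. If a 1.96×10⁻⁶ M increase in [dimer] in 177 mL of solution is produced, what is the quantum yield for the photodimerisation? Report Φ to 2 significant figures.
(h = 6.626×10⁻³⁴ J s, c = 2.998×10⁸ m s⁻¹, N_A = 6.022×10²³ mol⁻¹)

Product: (1.96×10⁻⁶ M)(0.177 L) = 3.469×10⁻⁷ mol.
Photon energy at 362 nm: hc/λ = (6.626×10⁻³⁴)(2.998×10⁸)/(362×10⁻⁹) = 5.487×10⁻¹⁹ J.
Energy delivered: (0.342 mW)(5172 s) = 1.769 J.
Photons incident: 1.769 / 5.487×10⁻¹⁹ = 3.224×10¹⁸, i.e. 3.224×10¹⁸/6.022×10²³ = 5.354×10⁻⁶ mol.
Fraction absorbed: 1 − 7.12/100 = 0.9288.
Photons absorbed: 0.9288 × 5.354×10⁻⁶ = 4.973×10⁻⁶ mol.
Φ = 3.469×10⁻⁷ mol / 4.973×10⁻⁶ mol photons = 0.070.

Φ = 0.070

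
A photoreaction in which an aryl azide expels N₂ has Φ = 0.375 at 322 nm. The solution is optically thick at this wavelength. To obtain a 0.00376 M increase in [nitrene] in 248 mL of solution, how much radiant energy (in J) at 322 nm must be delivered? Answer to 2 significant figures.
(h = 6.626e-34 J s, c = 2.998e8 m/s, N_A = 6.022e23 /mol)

Product: (0.00376 M)(0.248 L) = 9.325e-4 mol.
Photons that must be absorbed: 9.325e-4 / 0.375 = 0.002487 mol.
Photon energy: hc/λ = 6.169e-19 J; per mole, 3.715e5 J mol⁻¹.
Energy required: 0.002487 × 3.715e5 = 920 J.

920 J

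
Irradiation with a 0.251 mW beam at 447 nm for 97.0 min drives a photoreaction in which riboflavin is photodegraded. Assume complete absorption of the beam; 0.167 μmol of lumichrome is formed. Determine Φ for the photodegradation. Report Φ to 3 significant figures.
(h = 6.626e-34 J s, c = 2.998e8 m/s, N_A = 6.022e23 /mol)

Φ = 0.0306

Product: 0.167 μmol = 1.67e-7 mol.
Photon energy at 447 nm: hc/λ = (6.626e-34)(2.998e8)/(447e-9) = 4.444e-19 J.
Energy delivered: (0.251 mW)(5820 s) = 1.461 J.
Photons incident: 1.461 / 4.444e-19 = 3.288e18, i.e. 3.288e18/6.022e23 = 5.460e-6 mol.
Φ = 1.67e-7 mol / 5.460e-6 mol photons = 0.0306.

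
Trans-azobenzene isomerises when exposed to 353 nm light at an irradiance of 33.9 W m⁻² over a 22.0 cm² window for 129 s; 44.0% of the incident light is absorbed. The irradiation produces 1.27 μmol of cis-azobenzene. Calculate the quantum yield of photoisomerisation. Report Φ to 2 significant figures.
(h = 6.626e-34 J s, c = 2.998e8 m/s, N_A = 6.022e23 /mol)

Product: 1.27 μmol = 1.27e-6 mol.
Photon energy at 353 nm: hc/λ = (6.626e-34)(2.998e8)/(353e-9) = 5.627e-19 J.
Energy delivered: (33.9 W m⁻²)(22.0e-4 m²)(129 s) = 9.621 J.
Photons incident: 9.621 / 5.627e-19 = 1.710e19, i.e. 1.710e19/6.022e23 = 2.840e-5 mol.
Photons absorbed: 0.440 × 2.840e-5 = 1.250e-5 mol.
Φ = 1.27e-6 mol / 1.250e-5 mol photons = 0.10.

Φ = 0.10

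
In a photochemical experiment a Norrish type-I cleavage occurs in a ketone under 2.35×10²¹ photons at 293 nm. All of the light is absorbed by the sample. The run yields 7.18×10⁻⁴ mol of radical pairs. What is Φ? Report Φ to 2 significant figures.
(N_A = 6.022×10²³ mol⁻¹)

Φ = 0.18

Moles of photons: 2.35×10²¹ / 6.022×10²³ = 0.003902 mol.
Φ = 7.18×10⁻⁴ mol / 0.003902 mol photons = 0.18.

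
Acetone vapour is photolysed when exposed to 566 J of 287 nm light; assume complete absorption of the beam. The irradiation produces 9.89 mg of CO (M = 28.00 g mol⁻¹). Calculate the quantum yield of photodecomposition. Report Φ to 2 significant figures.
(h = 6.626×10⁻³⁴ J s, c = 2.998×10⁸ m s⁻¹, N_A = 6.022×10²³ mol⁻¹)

Φ = 0.26

Product: 9.89 mg / 28.00 g mol⁻¹ = 3.532×10⁻⁴ mol.
Photon energy at 287 nm: hc/λ = (6.626×10⁻³⁴)(2.998×10⁸)/(287×10⁻⁹) = 6.922×10⁻¹⁹ J.
Photons incident: 566 / 6.922×10⁻¹⁹ = 8.177×10²⁰, i.e. 8.177×10²⁰/6.022×10²³ = 0.001358 mol.
Φ = 3.532×10⁻⁴ mol / 0.001358 mol photons = 0.26.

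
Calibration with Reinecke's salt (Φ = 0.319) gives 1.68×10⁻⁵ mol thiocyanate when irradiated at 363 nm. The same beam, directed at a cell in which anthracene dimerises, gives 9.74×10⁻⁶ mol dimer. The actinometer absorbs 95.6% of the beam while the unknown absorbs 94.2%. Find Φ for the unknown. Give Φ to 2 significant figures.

Φ = 0.19

Photons absorbed by the actinometer: 1.68×10⁻⁵ / 0.319 = 5.266×10⁻⁵ mol.
Incident flux: 5.266×10⁻⁵ / 0.956 = 5.508×10⁻⁵ einstein.
Absorbed by unknown: 0.942 × 5.508×10⁻⁵ = 5.189×10⁻⁵ mol.
Φ(unknown) = 9.74×10⁻⁶ / 5.189×10⁻⁵ = 0.19.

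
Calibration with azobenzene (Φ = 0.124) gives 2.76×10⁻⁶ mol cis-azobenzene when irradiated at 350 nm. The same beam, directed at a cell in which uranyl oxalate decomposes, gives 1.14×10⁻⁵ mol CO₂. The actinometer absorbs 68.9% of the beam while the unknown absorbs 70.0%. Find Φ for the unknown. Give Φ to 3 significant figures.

Φ = 0.504

Photons absorbed by the actinometer: 2.76×10⁻⁶ / 0.124 = 2.226×10⁻⁵ mol.
Incident flux: 2.226×10⁻⁵ / 0.689 = 3.231×10⁻⁵ einstein.
Absorbed by unknown: 0.700 × 3.231×10⁻⁵ = 2.262×10⁻⁵ mol.
Φ(unknown) = 1.14×10⁻⁵ / 2.262×10⁻⁵ = 0.504.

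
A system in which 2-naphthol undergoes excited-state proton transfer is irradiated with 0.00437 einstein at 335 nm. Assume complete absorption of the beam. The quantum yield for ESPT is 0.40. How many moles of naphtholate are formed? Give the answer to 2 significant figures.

0.0017 mol

Product: Φ × n_abs = 0.40 × 0.00437 = 0.001748 mol.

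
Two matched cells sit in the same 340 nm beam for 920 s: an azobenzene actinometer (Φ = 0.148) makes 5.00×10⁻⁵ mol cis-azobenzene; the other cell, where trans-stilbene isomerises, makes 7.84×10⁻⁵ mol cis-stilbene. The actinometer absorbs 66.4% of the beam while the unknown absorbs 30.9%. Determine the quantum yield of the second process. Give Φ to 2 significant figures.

Photons absorbed by the actinometer: 5.00×10⁻⁵ / 0.148 = 3.378×10⁻⁴ mol.
Incident flux: 3.378×10⁻⁴ / 0.664 = 5.087×10⁻⁴ einstein.
Absorbed by unknown: 0.309 × 5.087×10⁻⁴ = 1.572×10⁻⁴ mol.
Φ(unknown) = 7.84×10⁻⁵ / 1.572×10⁻⁴ = 0.50.

Φ = 0.50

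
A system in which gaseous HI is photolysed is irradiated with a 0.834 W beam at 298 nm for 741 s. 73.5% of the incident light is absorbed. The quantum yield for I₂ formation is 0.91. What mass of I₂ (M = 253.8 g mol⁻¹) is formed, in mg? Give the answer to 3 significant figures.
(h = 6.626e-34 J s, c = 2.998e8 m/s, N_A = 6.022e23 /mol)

261 mg

Photon energy at 298 nm: hc/λ = (6.626e-34)(2.998e8)/(298e-9) = 6.666e-19 J.
Energy delivered: (0.834 W)(741 s) = 618.0 J.
Photons incident: 618.0 / 6.666e-19 = 9.271e20, i.e. 9.271e20/6.022e23 = 0.001540 mol.
Photons absorbed: 0.735 × 0.001540 = 0.001132 mol.
Product: Φ × n_abs = 0.91 × 0.001132 = 0.001030 mol.
Mass: 0.001030 × 253.8 = 0.2614 g = 261 mg.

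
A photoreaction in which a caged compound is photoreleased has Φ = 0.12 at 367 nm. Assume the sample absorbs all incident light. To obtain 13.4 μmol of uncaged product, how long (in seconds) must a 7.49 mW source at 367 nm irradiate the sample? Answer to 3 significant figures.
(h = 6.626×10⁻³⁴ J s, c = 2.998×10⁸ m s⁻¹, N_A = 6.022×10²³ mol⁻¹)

t ≈ 4860 s

Product: 13.4 μmol = 1.34×10⁻⁵ mol.
Photons that must be absorbed: 1.34×10⁻⁵ / 0.12 = 1.117×10⁻⁴ mol.
Photon energy: hc/λ = 5.413×10⁻¹⁹ J; per mole, 3.260×10⁵ J mol⁻¹.
Energy required: 1.117×10⁻⁴ × 3.260×10⁵ = 36.41 J.
Time: 36.41 J / 0.00749 W = 4860 s.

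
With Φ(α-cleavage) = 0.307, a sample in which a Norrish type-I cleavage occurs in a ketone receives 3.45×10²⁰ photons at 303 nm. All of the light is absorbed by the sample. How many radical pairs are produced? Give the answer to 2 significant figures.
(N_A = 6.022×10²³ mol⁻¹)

Moles of photons: 3.45×10²⁰ / 6.022×10²³ = 5.729×10⁻⁴ mol.
Product: Φ × n_abs = 0.307 × 5.729×10⁻⁴ = 1.759×10⁻⁴ mol.
As a count: 1.759×10⁻⁴ × 6.022×10²³ = 1.1×10²⁰.

1.1×10²⁰ radical pairs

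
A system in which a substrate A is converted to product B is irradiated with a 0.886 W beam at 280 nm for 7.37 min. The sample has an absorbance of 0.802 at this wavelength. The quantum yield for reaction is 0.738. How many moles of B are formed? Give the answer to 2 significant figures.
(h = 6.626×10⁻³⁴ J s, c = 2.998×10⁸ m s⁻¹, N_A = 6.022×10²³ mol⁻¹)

Photon energy at 280 nm: hc/λ = (6.626×10⁻³⁴)(2.998×10⁸)/(280×10⁻⁹) = 7.095×10⁻¹⁹ J.
Energy delivered: (0.886 W)(442.2 s) = 391.8 J.
Photons incident: 391.8 / 7.095×10⁻¹⁹ = 5.522×10²⁰, i.e. 5.522×10²⁰/6.022×10²³ = 9.170×10⁻⁴ mol.
Fraction absorbed: 1 − 10^(−0.802) = 0.8422.
Photons absorbed: 0.8422 × 9.170×10⁻⁴ = 7.723×10⁻⁴ mol.
Product: Φ × n_abs = 0.738 × 7.723×10⁻⁴ = 5.700×10⁻⁴ mol.

5.7×10⁻⁴ mol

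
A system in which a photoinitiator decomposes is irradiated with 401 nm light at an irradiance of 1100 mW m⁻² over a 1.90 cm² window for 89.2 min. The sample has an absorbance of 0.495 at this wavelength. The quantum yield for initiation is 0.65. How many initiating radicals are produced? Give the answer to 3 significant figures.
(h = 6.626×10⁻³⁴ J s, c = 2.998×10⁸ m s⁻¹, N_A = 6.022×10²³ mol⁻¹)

9.98×10¹⁷ initiating radicals

Photon energy at 401 nm: hc/λ = (6.626×10⁻³⁴)(2.998×10⁸)/(401×10⁻⁹) = 4.954×10⁻¹⁹ J.
Energy delivered: (1100 mW m⁻²)(1.90×10⁻⁴ m²)(5352 s) = 1.119 J.
Photons incident: 1.119 / 4.954×10⁻¹⁹ = 2.259×10¹⁸, i.e. 2.259×10¹⁸/6.022×10²³ = 3.751×10⁻⁶ mol.
Fraction absorbed: 1 − 10^(−0.495) = 0.6801.
Photons absorbed: 0.6801 × 3.751×10⁻⁶ = 2.551×10⁻⁶ mol.
Product: Φ × n_abs = 0.65 × 2.551×10⁻⁶ = 1.658×10⁻⁶ mol.
As a count: 1.658×10⁻⁶ × 6.022×10²³ = 9.98×10¹⁷.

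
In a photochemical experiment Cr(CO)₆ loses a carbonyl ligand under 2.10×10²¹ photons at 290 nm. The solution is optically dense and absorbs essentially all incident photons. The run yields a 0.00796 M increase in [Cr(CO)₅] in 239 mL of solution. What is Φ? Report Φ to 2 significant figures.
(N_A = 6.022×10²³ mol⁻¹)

Product: (0.00796 M)(0.239 L) = 0.001902 mol.
Moles of photons: 2.10×10²¹ / 6.022×10²³ = 0.003487 mol.
Φ = 0.001902 mol / 0.003487 mol photons = 0.55.

Φ = 0.55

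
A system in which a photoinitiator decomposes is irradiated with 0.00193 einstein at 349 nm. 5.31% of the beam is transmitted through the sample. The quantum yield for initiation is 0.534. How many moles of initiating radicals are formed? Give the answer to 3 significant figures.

Fraction absorbed: 1 − 5.31/100 = 0.9469.
Photons absorbed: 0.9469 × 0.00193 = 0.001828 mol.
Product: Φ × n_abs = 0.534 × 0.001828 = 9.762×10⁻⁴ mol.

9.76×10⁻⁴ mol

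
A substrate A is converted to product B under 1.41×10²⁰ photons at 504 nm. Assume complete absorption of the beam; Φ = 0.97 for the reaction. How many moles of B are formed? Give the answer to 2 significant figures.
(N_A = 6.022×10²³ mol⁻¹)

2.3×10⁻⁴ mol

Moles of photons: 1.41×10²⁰ / 6.022×10²³ = 2.341×10⁻⁴ mol.
Product: Φ × n_abs = 0.97 × 2.341×10⁻⁴ = 2.271×10⁻⁴ mol.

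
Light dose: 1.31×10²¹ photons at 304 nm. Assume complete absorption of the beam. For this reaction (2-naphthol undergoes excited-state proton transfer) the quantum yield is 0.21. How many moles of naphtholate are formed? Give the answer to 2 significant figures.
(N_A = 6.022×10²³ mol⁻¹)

Moles of photons: 1.31×10²¹ / 6.022×10²³ = 0.002175 mol.
Product: Φ × n_abs = 0.21 × 0.002175 = 4.567×10⁻⁴ mol.

4.6×10⁻⁴ mol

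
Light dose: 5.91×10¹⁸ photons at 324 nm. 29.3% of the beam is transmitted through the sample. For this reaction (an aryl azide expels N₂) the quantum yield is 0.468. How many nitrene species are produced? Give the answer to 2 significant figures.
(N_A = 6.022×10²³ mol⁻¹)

Moles of photons: 5.91×10¹⁸ / 6.022×10²³ = 9.814×10⁻⁶ mol.
Fraction absorbed: 1 − 29.3/100 = 0.7070.
Photons absorbed: 0.7070 × 9.814×10⁻⁶ = 6.938×10⁻⁶ mol.
Product: Φ × n_abs = 0.468 × 6.938×10⁻⁶ = 3.247×10⁻⁶ mol.
As a count: 3.247×10⁻⁶ × 6.022×10²³ = 2.0×10¹⁸.

2.0×10¹⁸ species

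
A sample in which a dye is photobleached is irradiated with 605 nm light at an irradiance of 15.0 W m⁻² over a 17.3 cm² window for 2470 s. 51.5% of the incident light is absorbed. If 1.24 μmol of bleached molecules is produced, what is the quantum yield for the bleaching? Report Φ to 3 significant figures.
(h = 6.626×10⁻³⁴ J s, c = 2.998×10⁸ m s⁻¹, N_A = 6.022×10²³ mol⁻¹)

Φ = 0.00743

Product: 1.24 μmol = 1.24×10⁻⁶ mol.
Photon energy at 605 nm: hc/λ = (6.626×10⁻³⁴)(2.998×10⁸)/(605×10⁻⁹) = 3.283×10⁻¹⁹ J.
Energy delivered: (15.0 W m⁻²)(17.3×10⁻⁴ m²)(2470 s) = 64.10 J.
Photons incident: 64.10 / 3.283×10⁻¹⁹ = 1.952×10²⁰, i.e. 1.952×10²⁰/6.022×10²³ = 3.241×10⁻⁴ mol.
Photons absorbed: 0.515 × 3.241×10⁻⁴ = 1.669×10⁻⁴ mol.
Φ = 1.24×10⁻⁶ mol / 1.669×10⁻⁴ mol photons = 0.00743.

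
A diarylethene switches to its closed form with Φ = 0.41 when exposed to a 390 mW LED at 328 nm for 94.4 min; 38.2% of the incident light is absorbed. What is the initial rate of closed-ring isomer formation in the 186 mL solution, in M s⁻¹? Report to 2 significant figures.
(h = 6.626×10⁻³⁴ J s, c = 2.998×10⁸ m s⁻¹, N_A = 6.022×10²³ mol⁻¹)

9.0×10⁻⁷ M s⁻¹

Photon energy at 328 nm: hc/λ = (6.626×10⁻³⁴)(2.998×10⁸)/(328×10⁻⁹) = 6.056×10⁻¹⁹ J.
Energy delivered: (390 mW)(5664 s) = 2209 J.
Photons incident: 2209 / 6.056×10⁻¹⁹ = 3.648×10²¹, i.e. 3.648×10²¹/6.022×10²³ = 0.006058 mol.
Photons absorbed: 0.382 × 0.006058 = 0.002314 mol.
Product formed: 0.41 × 0.002314 = 9.487×10⁻⁴ mol.
Rate: 9.487×10⁻⁴ mol / (5664 s × 0.186 L) = 9.0×10⁻⁷ M s⁻¹.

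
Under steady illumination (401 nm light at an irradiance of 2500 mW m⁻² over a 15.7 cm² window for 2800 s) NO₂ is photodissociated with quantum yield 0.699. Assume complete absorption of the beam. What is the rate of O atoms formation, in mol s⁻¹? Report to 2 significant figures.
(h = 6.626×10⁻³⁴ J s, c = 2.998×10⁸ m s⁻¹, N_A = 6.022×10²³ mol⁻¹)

9.2×10⁻⁹ mol s⁻¹

Photon energy at 401 nm: hc/λ = (6.626×10⁻³⁴)(2.998×10⁸)/(401×10⁻⁹) = 4.954×10⁻¹⁹ J.
Energy delivered: (2500 mW m⁻²)(15.7×10⁻⁴ m²)(2800 s) = 10.99 J.
Photons incident: 10.99 / 4.954×10⁻¹⁹ = 2.218×10¹⁹, i.e. 2.218×10¹⁹/6.022×10²³ = 3.683×10⁻⁵ mol.
Product formed: 0.699 × 3.683×10⁻⁵ = 2.574×10⁻⁵ mol.
Rate: 2.574×10⁻⁵ / 2800 s = 9.2×10⁻⁹ mol s⁻¹.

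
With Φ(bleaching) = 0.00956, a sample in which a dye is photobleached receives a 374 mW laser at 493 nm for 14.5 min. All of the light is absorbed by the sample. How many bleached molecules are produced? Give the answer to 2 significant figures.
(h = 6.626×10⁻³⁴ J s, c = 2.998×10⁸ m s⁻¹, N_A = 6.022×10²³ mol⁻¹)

Photon energy at 493 nm: hc/λ = (6.626×10⁻³⁴)(2.998×10⁸)/(493×10⁻⁹) = 4.029×10⁻¹⁹ J.
Energy delivered: (374 mW)(870 s) = 325.4 J.
Photons incident: 325.4 / 4.029×10⁻¹⁹ = 8.076×10²⁰, i.e. 8.076×10²⁰/6.022×10²³ = 0.001341 mol.
Product: Φ × n_abs = 0.00956 × 0.001341 = 1.282×10⁻⁵ mol.
As a count: 1.282×10⁻⁵ × 6.022×10²³ = 7.7×10¹⁸.

7.7×10¹⁸ bleached molecules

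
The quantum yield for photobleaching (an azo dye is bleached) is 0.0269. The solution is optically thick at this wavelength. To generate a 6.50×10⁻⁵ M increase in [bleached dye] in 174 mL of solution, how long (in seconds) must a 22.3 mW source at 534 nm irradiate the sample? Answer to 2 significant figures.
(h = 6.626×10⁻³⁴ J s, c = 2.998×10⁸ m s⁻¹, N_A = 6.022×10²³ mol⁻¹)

Product: (6.50×10⁻⁵ M)(0.174 L) = 1.131×10⁻⁵ mol.
Photons that must be absorbed: 1.131×10⁻⁵ / 0.0269 = 4.204×10⁻⁴ mol.
Photon energy: hc/λ = 3.720×10⁻¹⁹ J; per mole, 2.240×10⁵ J mol⁻¹.
Energy required: 4.204×10⁻⁴ × 2.240×10⁵ = 94.17 J.
Time: 94.17 J / 0.0223 W = 4200 s.

t ≈ 4200 s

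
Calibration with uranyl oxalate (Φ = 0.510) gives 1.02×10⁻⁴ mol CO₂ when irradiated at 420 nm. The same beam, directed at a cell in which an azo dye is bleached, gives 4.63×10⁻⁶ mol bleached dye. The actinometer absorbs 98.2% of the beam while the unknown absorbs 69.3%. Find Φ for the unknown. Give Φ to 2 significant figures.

Φ = 0.033

Photons absorbed by the actinometer: 1.02×10⁻⁴ / 0.510 = 2.000×10⁻⁴ mol.
Incident flux: 2.000×10⁻⁴ / 0.982 = 2.037×10⁻⁴ einstein.
Absorbed by unknown: 0.693 × 2.037×10⁻⁴ = 1.412×10⁻⁴ mol.
Φ(unknown) = 4.63×10⁻⁶ / 1.412×10⁻⁴ = 0.033.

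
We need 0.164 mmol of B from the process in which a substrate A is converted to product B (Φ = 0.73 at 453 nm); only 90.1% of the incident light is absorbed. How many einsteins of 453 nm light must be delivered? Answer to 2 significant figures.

Product: 0.164 mmol = 1.64e-4 mol.
Photons that must be absorbed: 1.64e-4 / 0.73 = 2.247e-4 mol.
Incident photons needed: 2.247e-4 / 0.901 = 2.494e-4 mol.

2.5e-4 einstein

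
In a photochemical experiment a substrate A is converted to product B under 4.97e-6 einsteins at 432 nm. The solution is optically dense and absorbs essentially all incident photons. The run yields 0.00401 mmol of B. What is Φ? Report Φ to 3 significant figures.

Φ = 0.807

Product: 0.00401 mmol = 4.01e-6 mol.
Φ = 4.01e-6 mol / 4.97e-6 mol photons = 0.807.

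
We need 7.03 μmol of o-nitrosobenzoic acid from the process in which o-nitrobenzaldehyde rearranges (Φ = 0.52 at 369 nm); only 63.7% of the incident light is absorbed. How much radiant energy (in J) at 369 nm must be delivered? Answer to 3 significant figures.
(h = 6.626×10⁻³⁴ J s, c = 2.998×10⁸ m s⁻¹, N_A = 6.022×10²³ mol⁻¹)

Product: 7.03 μmol = 7.03×10⁻⁶ mol.
Photons that must be absorbed: 7.03×10⁻⁶ / 0.52 = 1.352×10⁻⁵ mol.
Incident photons needed: 1.352×10⁻⁵ / 0.637 = 2.122×10⁻⁵ mol.
Photon energy: hc/λ = 5.383×10⁻¹⁹ J; per mole, 3.242×10⁵ J mol⁻¹.
Energy required: 2.122×10⁻⁵ × 3.242×10⁵ = 6.88 J.

6.88 J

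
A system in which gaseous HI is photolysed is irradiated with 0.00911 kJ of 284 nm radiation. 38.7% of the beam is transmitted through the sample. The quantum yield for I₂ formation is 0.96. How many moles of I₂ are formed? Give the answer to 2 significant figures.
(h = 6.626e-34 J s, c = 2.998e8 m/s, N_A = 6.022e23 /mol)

1.3e-5 mol

Photon energy at 284 nm: hc/λ = (6.626e-34)(2.998e8)/(284e-9) = 6.995e-19 J.
Incident energy: 0.00911 kJ = 9.11 J.
Photons incident: 9.11 / 6.995e-19 = 1.302e19, i.e. 1.302e19/6.022e23 = 2.162e-5 mol.
Fraction absorbed: 1 − 38.7/100 = 0.6130.
Photons absorbed: 0.6130 × 2.162e-5 = 1.325e-5 mol.
Product: Φ × n_abs = 0.96 × 1.325e-5 = 1.272e-5 mol.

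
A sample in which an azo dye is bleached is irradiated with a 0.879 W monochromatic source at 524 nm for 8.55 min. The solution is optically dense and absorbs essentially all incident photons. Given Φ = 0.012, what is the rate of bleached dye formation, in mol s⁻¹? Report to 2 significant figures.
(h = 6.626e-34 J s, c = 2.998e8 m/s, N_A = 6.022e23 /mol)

4.6e-8 mol s⁻¹

Photon energy at 524 nm: hc/λ = (6.626e-34)(2.998e8)/(524e-9) = 3.791e-19 J.
Energy delivered: (0.879 W)(513 s) = 450.9 J.
Photons incident: 450.9 / 3.791e-19 = 1.189e21, i.e. 1.189e21/6.022e23 = 0.001974 mol.
Product formed: 0.012 × 0.001974 = 2.369e-5 mol.
Rate: 2.369e-5 / 513 s = 4.6e-8 mol s⁻¹.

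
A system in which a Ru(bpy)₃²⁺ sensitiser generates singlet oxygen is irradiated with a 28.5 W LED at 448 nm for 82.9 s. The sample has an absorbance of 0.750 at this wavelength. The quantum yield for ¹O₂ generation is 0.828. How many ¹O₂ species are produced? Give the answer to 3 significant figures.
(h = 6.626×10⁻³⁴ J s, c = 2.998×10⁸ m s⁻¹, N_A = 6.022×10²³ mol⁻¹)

Photon energy at 448 nm: hc/λ = (6.626×10⁻³⁴)(2.998×10⁸)/(448×10⁻⁹) = 4.434×10⁻¹⁹ J.
Energy delivered: (28.5 W)(82.9 s) = 2363 J.
Photons incident: 2363 / 4.434×10⁻¹⁹ = 5.329×10²¹, i.e. 5.329×10²¹/6.022×10²³ = 0.008849 mol.
Fraction absorbed: 1 − 10^(−0.750) = 0.8222.
Photons absorbed: 0.8222 × 0.008849 = 0.007276 mol.
Product: Φ × n_abs = 0.828 × 0.007276 = 0.006025 mol.
As a count: 0.006025 × 6.022×10²³ = 3.63×10²¹.

3.63×10²¹ species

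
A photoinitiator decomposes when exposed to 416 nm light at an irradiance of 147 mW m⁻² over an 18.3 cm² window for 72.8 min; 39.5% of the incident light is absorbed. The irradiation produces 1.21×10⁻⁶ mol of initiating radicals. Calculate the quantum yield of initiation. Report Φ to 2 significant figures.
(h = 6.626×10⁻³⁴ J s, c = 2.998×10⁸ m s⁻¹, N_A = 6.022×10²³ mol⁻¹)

Φ = 0.75

Photon energy at 416 nm: hc/λ = (6.626×10⁻³⁴)(2.998×10⁸)/(416×10⁻⁹) = 4.775×10⁻¹⁹ J.
Energy delivered: (147 mW m⁻²)(18.3×10⁻⁴ m²)(4368 s) = 1.175 J.
Photons incident: 1.175 / 4.775×10⁻¹⁹ = 2.461×10¹⁸, i.e. 2.461×10¹⁸/6.022×10²³ = 4.087×10⁻⁶ mol.
Photons absorbed: 0.395 × 4.087×10⁻⁶ = 1.614×10⁻⁶ mol.
Φ = 1.21×10⁻⁶ mol / 1.614×10⁻⁶ mol photons = 0.75.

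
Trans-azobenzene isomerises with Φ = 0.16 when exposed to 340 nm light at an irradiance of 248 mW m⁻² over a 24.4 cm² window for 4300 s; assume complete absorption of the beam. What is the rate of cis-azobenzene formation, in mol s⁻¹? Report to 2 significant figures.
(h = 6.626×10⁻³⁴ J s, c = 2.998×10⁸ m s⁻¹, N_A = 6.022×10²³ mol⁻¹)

2.8×10⁻¹⁰ mol s⁻¹

Photon energy at 340 nm: hc/λ = (6.626×10⁻³⁴)(2.998×10⁸)/(340×10⁻⁹) = 5.843×10⁻¹⁹ J.
Energy delivered: (248 mW m⁻²)(24.4×10⁻⁴ m²)(4300 s) = 2.602 J.
Photons incident: 2.602 / 5.843×10⁻¹⁹ = 4.453×10¹⁸, i.e. 4.453×10¹⁸/6.022×10²³ = 7.395×10⁻⁶ mol.
Product formed: 0.16 × 7.395×10⁻⁶ = 1.183×10⁻⁶ mol.
Rate: 1.183×10⁻⁶ / 4300 s = 2.8×10⁻¹⁰ mol s⁻¹.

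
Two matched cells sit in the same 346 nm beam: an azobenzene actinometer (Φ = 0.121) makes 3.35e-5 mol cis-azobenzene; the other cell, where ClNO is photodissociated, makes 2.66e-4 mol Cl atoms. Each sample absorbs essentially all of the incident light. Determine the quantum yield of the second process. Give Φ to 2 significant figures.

Φ = 0.96

Photons absorbed by the actinometer: 3.35e-5 / 0.121 = 2.769e-4 mol.
Φ(unknown) = 2.66e-4 / 2.769e-4 = 0.96.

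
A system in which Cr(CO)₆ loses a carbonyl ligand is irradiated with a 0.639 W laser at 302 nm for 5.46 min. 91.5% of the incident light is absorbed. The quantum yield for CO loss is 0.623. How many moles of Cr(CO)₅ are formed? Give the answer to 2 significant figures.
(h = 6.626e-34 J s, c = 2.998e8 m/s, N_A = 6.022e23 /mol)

3.0e-4 mol

Photon energy at 302 nm: hc/λ = (6.626e-34)(2.998e8)/(302e-9) = 6.578e-19 J.
Energy delivered: (0.639 W)(327.6 s) = 209.3 J.
Photons incident: 209.3 / 6.578e-19 = 3.182e20, i.e. 3.182e20/6.022e23 = 5.284e-4 mol.
Photons absorbed: 0.915 × 5.284e-4 = 4.835e-4 mol.
Product: Φ × n_abs = 0.623 × 4.835e-4 = 3.012e-4 mol.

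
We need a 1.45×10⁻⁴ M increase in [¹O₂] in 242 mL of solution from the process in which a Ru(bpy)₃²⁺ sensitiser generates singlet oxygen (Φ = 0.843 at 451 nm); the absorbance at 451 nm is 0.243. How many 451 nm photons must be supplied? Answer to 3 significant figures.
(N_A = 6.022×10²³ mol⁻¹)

5.85×10¹⁹ photons

Product: (1.45×10⁻⁴ M)(0.242 L) = 3.509×10⁻⁵ mol.
Photons that must be absorbed: 3.509×10⁻⁵ / 0.843 = 4.163×10⁻⁵ mol.
Fraction absorbed: 1 − 10^(−0.243) = 0.4285.
Incident photons needed: 4.163×10⁻⁵ / 0.4285 = 9.715×10⁻⁵ mol.
Photon count: 9.715×10⁻⁵ × 6.022×10²³ = 5.85×10¹⁹.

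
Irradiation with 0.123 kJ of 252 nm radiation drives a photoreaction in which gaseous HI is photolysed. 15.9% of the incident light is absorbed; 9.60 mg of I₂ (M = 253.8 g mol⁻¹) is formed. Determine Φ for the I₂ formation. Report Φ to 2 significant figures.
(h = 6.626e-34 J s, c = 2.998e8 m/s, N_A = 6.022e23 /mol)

Φ = 0.92

Product: 9.60 mg / 253.8 g mol⁻¹ = 3.783e-5 mol.
Photon energy at 252 nm: hc/λ = (6.626e-34)(2.998e8)/(252e-9) = 7.883e-19 J.
Incident energy: 0.123 kJ = 123 J.
Photons incident: 123 / 7.883e-19 = 1.560e20, i.e. 1.560e20/6.022e23 = 2.591e-4 mol.
Photons absorbed: 0.159 × 2.591e-4 = 4.120e-5 mol.
Φ = 3.783e-5 mol / 4.120e-5 mol photons = 0.92.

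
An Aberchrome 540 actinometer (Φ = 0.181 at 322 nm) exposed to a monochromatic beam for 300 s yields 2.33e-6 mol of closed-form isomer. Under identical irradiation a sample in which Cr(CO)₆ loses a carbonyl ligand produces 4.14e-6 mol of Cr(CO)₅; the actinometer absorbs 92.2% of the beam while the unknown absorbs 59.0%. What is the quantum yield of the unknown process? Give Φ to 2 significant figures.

Photons absorbed by the actinometer: 2.33e-6 / 0.181 = 1.287e-5 mol.
Incident flux: 1.287e-5 / 0.922 = 1.396e-5 einstein.
Absorbed by unknown: 0.590 × 1.396e-5 = 8.236e-6 mol.
Φ(unknown) = 4.14e-6 / 8.236e-6 = 0.50.

Φ = 0.50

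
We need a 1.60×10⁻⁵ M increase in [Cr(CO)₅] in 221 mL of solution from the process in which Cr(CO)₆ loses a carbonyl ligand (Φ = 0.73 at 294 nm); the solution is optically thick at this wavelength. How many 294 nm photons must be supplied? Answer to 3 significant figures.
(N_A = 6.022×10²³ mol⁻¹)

2.92×10¹⁸ photons

Product: (1.60×10⁻⁵ M)(0.221 L) = 3.536×10⁻⁶ mol.
Photons that must be absorbed: 3.536×10⁻⁶ / 0.73 = 4.844×10⁻⁶ mol.
Photon count: 4.844×10⁻⁶ × 6.022×10²³ = 2.92×10¹⁸.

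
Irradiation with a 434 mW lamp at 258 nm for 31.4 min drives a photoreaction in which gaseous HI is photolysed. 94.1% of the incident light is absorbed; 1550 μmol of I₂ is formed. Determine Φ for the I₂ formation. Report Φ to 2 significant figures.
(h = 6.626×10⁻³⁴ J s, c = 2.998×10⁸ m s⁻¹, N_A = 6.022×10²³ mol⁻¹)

Product: 1550 μmol = 0.00155 mol.
Photon energy at 258 nm: hc/λ = (6.626×10⁻³⁴)(2.998×10⁸)/(258×10⁻⁹) = 7.700×10⁻¹⁹ J.
Energy delivered: (434 mW)(1884 s) = 817.7 J.
Photons incident: 817.7 / 7.700×10⁻¹⁹ = 1.062×10²¹, i.e. 1.062×10²¹/6.022×10²³ = 0.001764 mol.
Photons absorbed: 0.941 × 0.001764 = 0.001660 mol.
Φ = 0.00155 mol / 0.001660 mol photons = 0.93.

Φ = 0.93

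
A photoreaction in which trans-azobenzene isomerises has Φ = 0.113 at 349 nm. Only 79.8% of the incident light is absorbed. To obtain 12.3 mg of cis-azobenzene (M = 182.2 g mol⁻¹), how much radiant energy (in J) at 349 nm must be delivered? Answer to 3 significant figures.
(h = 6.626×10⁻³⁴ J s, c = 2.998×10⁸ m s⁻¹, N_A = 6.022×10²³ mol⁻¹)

Product: 12.3 mg / 182.2 g mol⁻¹ = 6.751×10⁻⁵ mol.
Photons that must be absorbed: 6.751×10⁻⁵ / 0.113 = 5.974×10⁻⁴ mol.
Incident photons needed: 5.974×10⁻⁴ / 0.798 = 7.486×10⁻⁴ mol.
Photon energy: hc/λ = 5.692×10⁻¹⁹ J; per mole, 3.428×10⁵ J mol⁻¹.
Energy required: 7.486×10⁻⁴ × 3.428×10⁵ = 257 J.

257 J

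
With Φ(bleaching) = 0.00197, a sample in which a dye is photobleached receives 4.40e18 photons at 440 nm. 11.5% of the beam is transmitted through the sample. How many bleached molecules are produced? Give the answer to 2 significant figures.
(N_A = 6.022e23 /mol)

Moles of photons: 4.40e18 / 6.022e23 = 7.307e-6 mol.
Fraction absorbed: 1 − 11.5/100 = 0.8850.
Photons absorbed: 0.8850 × 7.307e-6 = 6.467e-6 mol.
Product: Φ × n_abs = 0.00197 × 6.467e-6 = 1.274e-8 mol.
As a count: 1.274e-8 × 6.022e23 = 7.7e15.

7.7e15 bleached molecules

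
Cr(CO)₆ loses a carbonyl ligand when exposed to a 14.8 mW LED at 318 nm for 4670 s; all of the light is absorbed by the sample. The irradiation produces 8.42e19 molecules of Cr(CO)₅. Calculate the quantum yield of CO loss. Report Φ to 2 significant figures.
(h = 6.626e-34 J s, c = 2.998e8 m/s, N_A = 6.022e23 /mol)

Φ = 0.76

Product: 8.42e19 / 6.022e23 = 1.398e-4 mol.
Photon energy at 318 nm: hc/λ = (6.626e-34)(2.998e8)/(318e-9) = 6.247e-19 J.
Energy delivered: (14.8 mW)(4670 s) = 69.12 J.
Photons incident: 69.12 / 6.247e-19 = 1.106e20, i.e. 1.106e20/6.022e23 = 1.837e-4 mol.
Φ = 1.398e-4 mol / 1.837e-4 mol photons = 0.76.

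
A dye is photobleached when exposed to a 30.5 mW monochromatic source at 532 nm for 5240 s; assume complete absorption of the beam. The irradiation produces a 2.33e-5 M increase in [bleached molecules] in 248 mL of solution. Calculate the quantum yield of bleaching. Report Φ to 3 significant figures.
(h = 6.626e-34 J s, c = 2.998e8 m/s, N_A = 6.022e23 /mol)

Φ = 0.00813

Product: (2.33e-5 M)(0.248 L) = 5.778e-6 mol.
Photon energy at 532 nm: hc/λ = (6.626e-34)(2.998e8)/(532e-9) = 3.734e-19 J.
Energy delivered: (30.5 mW)(5240 s) = 159.8 J.
Photons incident: 159.8 / 3.734e-19 = 4.280e20, i.e. 4.280e20/6.022e23 = 7.107e-4 mol.
Φ = 5.778e-6 mol / 7.107e-4 mol photons = 0.00813.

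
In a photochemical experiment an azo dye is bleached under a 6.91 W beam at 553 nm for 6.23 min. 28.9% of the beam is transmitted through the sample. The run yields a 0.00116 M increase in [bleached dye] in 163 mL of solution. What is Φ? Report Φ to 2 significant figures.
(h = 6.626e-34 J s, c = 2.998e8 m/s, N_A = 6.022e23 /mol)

Product: (0.00116 M)(0.163 L) = 1.891e-4 mol.
Photon energy at 553 nm: hc/λ = (6.626e-34)(2.998e8)/(553e-9) = 3.592e-19 J.
Energy delivered: (6.91 W)(373.8 s) = 2583 J.
Photons incident: 2583 / 3.592e-19 = 7.191e21, i.e. 7.191e21/6.022e23 = 0.01194 mol.
Fraction absorbed: 1 − 28.9/100 = 0.7110.
Photons absorbed: 0.7110 × 0.01194 = 0.008489 mol.
Φ = 1.891e-4 mol / 0.008489 mol photons = 0.022.

Φ = 0.022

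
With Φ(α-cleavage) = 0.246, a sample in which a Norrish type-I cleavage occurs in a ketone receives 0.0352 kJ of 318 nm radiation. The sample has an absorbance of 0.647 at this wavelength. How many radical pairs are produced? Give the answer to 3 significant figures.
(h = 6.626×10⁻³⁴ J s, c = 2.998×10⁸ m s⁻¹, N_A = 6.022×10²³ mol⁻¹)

Photon energy at 318 nm: hc/λ = (6.626×10⁻³⁴)(2.998×10⁸)/(318×10⁻⁹) = 6.247×10⁻¹⁹ J.
Incident energy: 0.0352 kJ = 35.2 J.
Photons incident: 35.2 / 6.247×10⁻¹⁹ = 5.635×10¹⁹, i.e. 5.635×10¹⁹/6.022×10²³ = 9.357×10⁻⁵ mol.
Fraction absorbed: 1 − 10^(−0.647) = 0.7746.
Photons absorbed: 0.7746 × 9.357×10⁻⁵ = 7.248×10⁻⁵ mol.
Product: Φ × n_abs = 0.246 × 7.248×10⁻⁵ = 1.783×10⁻⁵ mol.
As a count: 1.783×10⁻⁵ × 6.022×10²³ = 1.07×10¹⁹.

1.07×10¹⁹ radical pairs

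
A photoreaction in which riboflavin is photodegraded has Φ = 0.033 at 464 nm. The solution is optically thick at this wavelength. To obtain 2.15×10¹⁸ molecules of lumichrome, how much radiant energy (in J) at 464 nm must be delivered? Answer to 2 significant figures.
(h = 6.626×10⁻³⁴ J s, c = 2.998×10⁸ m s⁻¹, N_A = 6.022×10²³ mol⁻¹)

28 J

Product: 2.15×10¹⁸ / 6.022×10²³ = 3.570×10⁻⁶ mol.
Photons that must be absorbed: 3.570×10⁻⁶ / 0.033 = 1.082×10⁻⁴ mol.
Photon energy: hc/λ = 4.281×10⁻¹⁹ J; per mole, 2.578×10⁵ J mol⁻¹.
Energy required: 1.082×10⁻⁴ × 2.578×10⁵ = 28 J.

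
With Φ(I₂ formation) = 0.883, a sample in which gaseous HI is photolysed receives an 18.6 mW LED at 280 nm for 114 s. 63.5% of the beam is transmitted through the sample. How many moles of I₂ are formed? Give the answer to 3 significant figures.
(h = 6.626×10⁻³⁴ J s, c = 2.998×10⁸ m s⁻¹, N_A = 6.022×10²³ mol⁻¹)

1.60×10⁻⁶ mol

Photon energy at 280 nm: hc/λ = (6.626×10⁻³⁴)(2.998×10⁸)/(280×10⁻⁹) = 7.095×10⁻¹⁹ J.
Energy delivered: (18.6 mW)(114 s) = 2.120 J.
Photons incident: 2.120 / 7.095×10⁻¹⁹ = 2.988×10¹⁸, i.e. 2.988×10¹⁸/6.022×10²³ = 4.962×10⁻⁶ mol.
Fraction absorbed: 1 − 63.5/100 = 0.3650.
Photons absorbed: 0.3650 × 4.962×10⁻⁶ = 1.811×10⁻⁶ mol.
Product: Φ × n_abs = 0.883 × 1.811×10⁻⁶ = 1.599×10⁻⁶ mol.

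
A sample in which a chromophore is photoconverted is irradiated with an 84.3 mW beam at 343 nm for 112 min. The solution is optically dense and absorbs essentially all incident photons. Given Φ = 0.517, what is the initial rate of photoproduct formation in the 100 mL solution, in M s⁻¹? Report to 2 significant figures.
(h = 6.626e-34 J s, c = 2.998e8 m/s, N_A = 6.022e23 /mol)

Photon energy at 343 nm: hc/λ = (6.626e-34)(2.998e8)/(343e-9) = 5.791e-19 J.
Energy delivered: (84.3 mW)(6720 s) = 566.5 J.
Photons incident: 566.5 / 5.791e-19 = 9.782e20, i.e. 9.782e20/6.022e23 = 0.001624 mol.
Product formed: 0.517 × 0.001624 = 8.396e-4 mol.
Rate: 8.396e-4 mol / (6720 s × 0.1 L) = 1.2e-6 M s⁻¹.

1.2e-6 M s⁻¹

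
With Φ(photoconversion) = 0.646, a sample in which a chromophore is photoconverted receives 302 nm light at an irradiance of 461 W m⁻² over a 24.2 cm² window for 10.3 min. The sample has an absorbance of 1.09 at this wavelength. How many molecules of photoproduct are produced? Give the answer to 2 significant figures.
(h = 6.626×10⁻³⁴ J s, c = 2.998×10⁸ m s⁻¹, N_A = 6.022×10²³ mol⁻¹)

6.2×10²⁰ molecules

Photon energy at 302 nm: hc/λ = (6.626×10⁻³⁴)(2.998×10⁸)/(302×10⁻⁹) = 6.578×10⁻¹⁹ J.
Energy delivered: (461 W m⁻²)(24.2×10⁻⁴ m²)(618 s) = 689.5 J.
Photons incident: 689.5 / 6.578×10⁻¹⁹ = 1.048×10²¹, i.e. 1.048×10²¹/6.022×10²³ = 0.001740 mol.
Fraction absorbed: 1 − 10^(−1.09) = 0.9187.
Photons absorbed: 0.9187 × 0.001740 = 0.001599 mol.
Product: Φ × n_abs = 0.646 × 0.001599 = 0.001033 mol.
As a count: 0.001033 × 6.022×10²³ = 6.2×10²⁰.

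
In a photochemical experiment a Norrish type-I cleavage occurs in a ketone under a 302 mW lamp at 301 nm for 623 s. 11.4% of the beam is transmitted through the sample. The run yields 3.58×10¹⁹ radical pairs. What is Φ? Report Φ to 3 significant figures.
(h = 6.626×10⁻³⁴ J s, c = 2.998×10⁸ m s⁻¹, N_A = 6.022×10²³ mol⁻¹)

Φ = 0.142

Product: 3.58×10¹⁹ / 6.022×10²³ = 5.945×10⁻⁵ mol.
Photon energy at 301 nm: hc/λ = (6.626×10⁻³⁴)(2.998×10⁸)/(301×10⁻⁹) = 6.600×10⁻¹⁹ J.
Energy delivered: (302 mW)(623 s) = 188.1 J.
Photons incident: 188.1 / 6.600×10⁻¹⁹ = 2.850×10²⁰, i.e. 2.850×10²⁰/6.022×10²³ = 4.733×10⁻⁴ mol.
Fraction absorbed: 1 − 11.4/100 = 0.8860.
Photons absorbed: 0.8860 × 4.733×10⁻⁴ = 4.193×10⁻⁴ mol.
Φ = 5.945×10⁻⁵ mol / 4.193×10⁻⁴ mol photons = 0.142.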